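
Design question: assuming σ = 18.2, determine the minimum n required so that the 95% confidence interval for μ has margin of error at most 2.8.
n ≥ 163

For margin E ≤ 2.8:
n ≥ (z* · σ / E)²
n ≥ (1.960 · 18.2 / 2.8)²
n ≥ 162.31

Minimum n = 163 (rounding up)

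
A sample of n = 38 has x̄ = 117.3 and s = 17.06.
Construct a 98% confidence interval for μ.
(110.57, 124.03)

t-interval (σ unknown):
df = n - 1 = 37
t* = 2.431 for 98% confidence

Margin of error = t* · s/√n = 2.431 · 17.06/√38 = 6.73

CI: (110.57, 124.03)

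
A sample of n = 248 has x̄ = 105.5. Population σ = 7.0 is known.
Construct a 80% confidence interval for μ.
(104.93, 106.07)

z-interval (σ known):
z* = 1.282 for 80% confidence

Margin of error = z* · σ/√n = 1.282 · 7.0/√248 = 0.57

CI: (105.5 - 0.57, 105.5 + 0.57) = (104.93, 106.07)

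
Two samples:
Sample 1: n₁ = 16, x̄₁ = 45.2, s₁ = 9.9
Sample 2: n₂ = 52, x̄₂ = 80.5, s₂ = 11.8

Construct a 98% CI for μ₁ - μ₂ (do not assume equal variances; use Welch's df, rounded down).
(-42.60, -28.00)

Difference: x̄₁ - x̄₂ = -35.30
SE = √(s₁²/n₁ + s₂²/n₂) = √(9.9²/16 + 11.8²/52) = 2.9670
df = 29.33 → 29 (Welch–Satterthwaite, rounded down)
t* = 2.462

CI: -35.30 ± 2.462 · 2.9670 = -35.30 ± 7.30 = (-42.60, -28.00)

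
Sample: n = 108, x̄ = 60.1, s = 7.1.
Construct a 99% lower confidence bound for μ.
μ ≥ 58.49

Lower bound (one-sided):
t* = 2.362 (one-sided for 99%)
Lower bound = x̄ - t* · s/√n = 60.1 - 2.362 · 7.1/√108 = 58.49

We are 99% confident that μ ≥ 58.49.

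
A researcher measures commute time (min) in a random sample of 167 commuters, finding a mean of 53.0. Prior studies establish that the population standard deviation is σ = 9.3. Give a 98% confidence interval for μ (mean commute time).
(51.33, 54.67)

z-interval (σ known):
z* = 2.326 for 98% confidence

Margin of error = z* · σ/√n = 2.326 · 9.3/√167 = 1.67

CI: (53.0 - 1.67, 53.0 + 1.67) = (51.33, 54.67)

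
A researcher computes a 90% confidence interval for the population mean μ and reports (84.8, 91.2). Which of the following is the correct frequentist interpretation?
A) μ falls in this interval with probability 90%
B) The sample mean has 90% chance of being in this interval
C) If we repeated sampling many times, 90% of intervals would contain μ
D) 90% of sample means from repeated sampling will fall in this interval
C

A) Wrong — μ is fixed; the randomness lives in the interval, not in μ.
B) Wrong — x̄ is observed and sits in the interval by construction.
C) Correct — this is the frequentist long-run coverage interpretation.
D) Wrong — coverage applies to intervals containing μ, not to future x̄ values.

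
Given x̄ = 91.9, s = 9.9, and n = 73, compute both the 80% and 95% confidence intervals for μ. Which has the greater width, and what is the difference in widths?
95% CI is wider by 1.62

df = 72
80% CI: t* = 1.293, (90.40, 93.40), width = 2 · t* · s/√n = 3.00
95% CI: t* = 1.993, (89.59, 94.21), width = 2 · t* · s/√n = 4.62

The 95% CI is wider by 4.62 - 3.00 = 1.62.
Higher confidence requires a wider interval.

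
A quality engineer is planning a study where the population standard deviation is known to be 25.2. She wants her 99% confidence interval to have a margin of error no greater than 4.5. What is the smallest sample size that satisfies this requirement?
n ≥ 209

For margin E ≤ 4.5:
n ≥ (z* · σ / E)²
n ≥ (2.576 · 25.2 / 4.5)²
n ≥ 208.10

Minimum n = 209 (rounding up)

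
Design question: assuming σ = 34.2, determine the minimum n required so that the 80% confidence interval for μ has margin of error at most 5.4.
n ≥ 66

For margin E ≤ 5.4:
n ≥ (z* · σ / E)²
n ≥ (1.282 · 34.2 / 5.4)²
n ≥ 65.92

Minimum n = 66 (rounding up)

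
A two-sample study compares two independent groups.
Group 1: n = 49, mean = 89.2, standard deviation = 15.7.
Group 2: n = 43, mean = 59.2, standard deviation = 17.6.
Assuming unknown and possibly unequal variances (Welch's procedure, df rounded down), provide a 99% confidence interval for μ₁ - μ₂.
(20.78, 39.22)

Difference: x̄₁ - x̄₂ = 30.00
SE = √(s₁²/n₁ + s₂²/n₂) = √(15.7²/49 + 17.6²/43) = 3.4977
df = 84.91 → 84 (Welch–Satterthwaite, rounded down)
t* = 2.636

CI: 30.00 ± 2.636 · 3.4977 = 30.00 ± 9.22 = (20.78, 39.22)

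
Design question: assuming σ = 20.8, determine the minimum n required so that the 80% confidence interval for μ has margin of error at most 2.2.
n ≥ 147

For margin E ≤ 2.2:
n ≥ (z* · σ / E)²
n ≥ (1.282 · 20.8 / 2.2)²
n ≥ 146.91

Minimum n = 147 (rounding up)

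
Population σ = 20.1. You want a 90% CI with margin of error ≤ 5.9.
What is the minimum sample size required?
n ≥ 32

For margin E ≤ 5.9:
n ≥ (z* · σ / E)²
n ≥ (1.645 · 20.1 / 5.9)²
n ≥ 31.41

Minimum n = 32 (rounding up)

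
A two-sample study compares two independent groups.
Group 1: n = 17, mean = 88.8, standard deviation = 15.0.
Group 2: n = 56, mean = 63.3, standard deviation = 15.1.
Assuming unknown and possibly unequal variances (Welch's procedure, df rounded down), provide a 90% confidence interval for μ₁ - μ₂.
(18.40, 32.60)

Difference: x̄₁ - x̄₂ = 25.50
SE = √(s₁²/n₁ + s₂²/n₂) = √(15.0²/17 + 15.1²/56) = 4.1602
df = 26.63 → 26 (Welch–Satterthwaite, rounded down)
t* = 1.706

CI: 25.50 ± 1.706 · 4.1602 = 25.50 ± 7.10 = (18.40, 32.60)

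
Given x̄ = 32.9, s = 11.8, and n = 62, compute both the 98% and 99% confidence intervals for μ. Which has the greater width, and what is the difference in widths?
99% CI is wider by 0.81

df = 61
98% CI: t* = 2.389, (29.32, 36.48), width = 2 · t* · s/√n = 7.16
99% CI: t* = 2.659, (28.92, 36.88), width = 2 · t* · s/√n = 7.97

The 99% CI is wider by 7.97 - 7.16 = 0.81.
Higher confidence requires a wider interval.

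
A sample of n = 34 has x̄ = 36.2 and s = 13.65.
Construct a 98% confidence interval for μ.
(30.48, 41.92)

t-interval (σ unknown):
df = n - 1 = 33
t* = 2.445 for 98% confidence

Margin of error = t* · s/√n = 2.445 · 13.65/√34 = 5.72

CI: (30.48, 41.92)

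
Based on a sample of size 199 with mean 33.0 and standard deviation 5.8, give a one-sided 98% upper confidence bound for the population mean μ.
μ ≤ 33.85

Upper bound (one-sided):
t* = 2.067 (one-sided for 98%)
Upper bound = x̄ + t* · s/√n = 33.0 + 2.067 · 5.8/√199 = 33.85

We are 98% confident that μ ≤ 33.85.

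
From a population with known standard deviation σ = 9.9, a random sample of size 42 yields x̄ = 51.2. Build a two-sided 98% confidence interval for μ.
(47.65, 54.75)

z-interval (σ known):
z* = 2.326 for 98% confidence

Margin of error = z* · σ/√n = 2.326 · 9.9/√42 = 3.55

CI: (51.2 - 3.55, 51.2 + 3.55) = (47.65, 54.75)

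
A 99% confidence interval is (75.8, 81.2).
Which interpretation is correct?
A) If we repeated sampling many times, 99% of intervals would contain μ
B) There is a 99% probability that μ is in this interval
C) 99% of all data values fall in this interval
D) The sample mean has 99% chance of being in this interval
A

A) Correct — this is the frequentist long-run coverage interpretation.
B) Wrong — μ is fixed; the randomness lives in the interval, not in μ.
C) Wrong — a CI is about the parameter μ, not individual data values.
D) Wrong — x̄ is observed and sits in the interval by construction.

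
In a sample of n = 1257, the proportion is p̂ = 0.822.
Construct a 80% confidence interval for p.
(0.808, 0.836)

Proportion CI:
SE = √(p̂(1-p̂)/n) = √(0.822 · 0.178 / 1257) = 0.01079

z* = 1.282
Margin = z* · SE = 1.282 · 0.01079 = 0.0138

CI: 0.822 ± 0.0138 = (0.808, 0.836)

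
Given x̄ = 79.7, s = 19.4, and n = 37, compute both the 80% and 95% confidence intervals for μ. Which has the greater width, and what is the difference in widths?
95% CI is wider by 4.61

df = 36
80% CI: t* = 1.306, (75.53, 83.87), width = 2 · t* · s/√n = 8.33
95% CI: t* = 2.028, (73.23, 86.17), width = 2 · t* · s/√n = 12.94

The 95% CI is wider by 12.94 - 8.33 = 4.61.
Higher confidence requires a wider interval.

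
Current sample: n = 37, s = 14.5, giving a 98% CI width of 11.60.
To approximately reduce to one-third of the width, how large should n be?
n ≈ 333

CI width ∝ 1/√n
To reduce width by factor 3, need √n to grow by 3 → need 3² = 9 times as many samples.

Current: n = 37, width = 11.60
New: n = 333, width ≈ 3.72

Width reduced by factor of 11.60/3.72 = 3.12.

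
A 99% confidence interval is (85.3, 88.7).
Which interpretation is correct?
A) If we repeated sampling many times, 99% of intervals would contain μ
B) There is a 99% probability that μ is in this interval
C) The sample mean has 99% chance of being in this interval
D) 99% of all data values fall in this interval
A

A) Correct — this is the frequentist long-run coverage interpretation.
B) Wrong — μ is fixed; the randomness lives in the interval, not in μ.
C) Wrong — x̄ is observed and sits in the interval by construction.
D) Wrong — a CI is about the parameter μ, not individual data values.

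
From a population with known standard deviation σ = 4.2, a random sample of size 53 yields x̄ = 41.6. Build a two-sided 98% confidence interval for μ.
(40.26, 42.94)

z-interval (σ known):
z* = 2.326 for 98% confidence

Margin of error = z* · σ/√n = 2.326 · 4.2/√53 = 1.34

CI: (41.6 - 1.34, 41.6 + 1.34) = (40.26, 42.94)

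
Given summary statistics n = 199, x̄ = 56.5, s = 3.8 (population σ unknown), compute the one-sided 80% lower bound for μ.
μ ≥ 56.27

Lower bound (one-sided):
t* = 0.843 (one-sided for 80%)
Lower bound = x̄ - t* · s/√n = 56.5 - 0.843 · 3.8/√199 = 56.27

We are 80% confident that μ ≥ 56.27.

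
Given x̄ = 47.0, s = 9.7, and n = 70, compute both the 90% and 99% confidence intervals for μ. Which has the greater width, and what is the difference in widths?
99% CI is wider by 2.27

df = 69
90% CI: t* = 1.667, (45.07, 48.93), width = 2 · t* · s/√n = 3.87
99% CI: t* = 2.649, (43.93, 50.07), width = 2 · t* · s/√n = 6.14

The 99% CI is wider by 6.14 - 3.87 = 2.27.
Higher confidence requires a wider interval.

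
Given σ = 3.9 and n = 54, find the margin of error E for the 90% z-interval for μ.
Margin of error = 0.87

Margin of error = z* · σ/√n
= 1.645 · 3.9/√54
= 1.645 · 3.9/7.3485
= 0.87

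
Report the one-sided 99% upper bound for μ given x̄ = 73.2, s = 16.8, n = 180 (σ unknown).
μ ≤ 76.14

Upper bound (one-sided):
t* = 2.347 (one-sided for 99%)
Upper bound = x̄ + t* · s/√n = 73.2 + 2.347 · 16.8/√180 = 76.14

We are 99% confident that μ ≤ 76.14.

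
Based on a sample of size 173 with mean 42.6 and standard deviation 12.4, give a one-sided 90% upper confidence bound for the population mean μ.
μ ≤ 43.81

Upper bound (one-sided):
t* = 1.286 (one-sided for 90%)
Upper bound = x̄ + t* · s/√n = 42.6 + 1.286 · 12.4/√173 = 43.81

We are 90% confident that μ ≤ 43.81.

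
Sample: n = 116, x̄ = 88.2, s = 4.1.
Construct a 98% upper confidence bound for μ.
μ ≤ 88.99

Upper bound (one-sided):
t* = 2.077 (one-sided for 98%)
Upper bound = x̄ + t* · s/√n = 88.2 + 2.077 · 4.1/√116 = 88.99

We are 98% confident that μ ≤ 88.99.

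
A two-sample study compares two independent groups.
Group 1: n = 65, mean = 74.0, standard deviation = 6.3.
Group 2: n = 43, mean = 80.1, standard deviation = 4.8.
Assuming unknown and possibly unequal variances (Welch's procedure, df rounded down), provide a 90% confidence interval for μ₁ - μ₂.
(-7.88, -4.32)

Difference: x̄₁ - x̄₂ = -6.10
SE = √(s₁²/n₁ + s₂²/n₂) = √(6.3²/65 + 4.8²/43) = 1.0707
df = 103.80 → 103 (Welch–Satterthwaite, rounded down)
t* = 1.660

CI: -6.10 ± 1.660 · 1.0707 = -6.10 ± 1.78 = (-7.88, -4.32)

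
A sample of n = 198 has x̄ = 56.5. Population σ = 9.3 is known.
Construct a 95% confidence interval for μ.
(55.20, 57.80)

z-interval (σ known):
z* = 1.960 for 95% confidence

Margin of error = z* · σ/√n = 1.960 · 9.3/√198 = 1.30

CI: (56.5 - 1.30, 56.5 + 1.30) = (55.20, 57.80)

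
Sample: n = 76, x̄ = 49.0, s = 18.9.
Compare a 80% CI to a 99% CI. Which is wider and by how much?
99% CI is wider by 5.85

df = 75
80% CI: t* = 1.293, (46.20, 51.80), width = 2 · t* · s/√n = 5.61
99% CI: t* = 2.643, (43.27, 54.73), width = 2 · t* · s/√n = 11.46

The 99% CI is wider by 11.46 - 5.61 = 5.85.
Higher confidence requires a wider interval.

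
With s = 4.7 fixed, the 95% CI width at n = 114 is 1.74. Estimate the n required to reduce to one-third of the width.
n ≈ 1026

CI width ∝ 1/√n
To reduce width by factor 3, need √n to grow by 3 → need 3² = 9 times as many samples.

Current: n = 114, width = 1.74
New: n = 1026, width ≈ 0.58

Width reduced by factor of 1.74/0.58 = 3.00.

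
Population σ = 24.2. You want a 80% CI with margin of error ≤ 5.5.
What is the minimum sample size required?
n ≥ 32

For margin E ≤ 5.5:
n ≥ (z* · σ / E)²
n ≥ (1.282 · 24.2 / 5.5)²
n ≥ 31.82

Minimum n = 32 (rounding up)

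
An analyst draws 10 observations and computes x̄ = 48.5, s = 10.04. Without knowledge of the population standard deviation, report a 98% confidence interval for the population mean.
(39.54, 57.46)

t-interval (σ unknown):
df = n - 1 = 9
t* = 2.821 for 98% confidence

Margin of error = t* · s/√n = 2.821 · 10.04/√10 = 8.96

CI: (39.54, 57.46)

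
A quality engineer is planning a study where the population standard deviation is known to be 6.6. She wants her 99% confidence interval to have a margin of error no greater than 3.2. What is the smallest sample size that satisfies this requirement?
n ≥ 29

For margin E ≤ 3.2:
n ≥ (z* · σ / E)²
n ≥ (2.576 · 6.6 / 3.2)²
n ≥ 28.23

Minimum n = 29 (rounding up)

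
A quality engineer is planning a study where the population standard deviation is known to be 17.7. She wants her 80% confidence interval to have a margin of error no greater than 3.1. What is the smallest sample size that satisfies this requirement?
n ≥ 54

For margin E ≤ 3.1:
n ≥ (z* · σ / E)²
n ≥ (1.282 · 17.7 / 3.1)²
n ≥ 53.58

Minimum n = 54 (rounding up)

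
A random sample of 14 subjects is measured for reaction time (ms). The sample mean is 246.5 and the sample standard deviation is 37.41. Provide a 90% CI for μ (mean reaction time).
(228.79, 264.21)

t-interval (σ unknown):
df = n - 1 = 13
t* = 1.771 for 90% confidence

Margin of error = t* · s/√n = 1.771 · 37.41/√14 = 17.71

CI: (228.79, 264.21)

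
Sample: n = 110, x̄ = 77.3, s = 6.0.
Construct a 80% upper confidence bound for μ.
μ ≤ 77.78

Upper bound (one-sided):
t* = 0.845 (one-sided for 80%)
Upper bound = x̄ + t* · s/√n = 77.3 + 0.845 · 6.0/√110 = 77.78

We are 80% confident that μ ≤ 77.78.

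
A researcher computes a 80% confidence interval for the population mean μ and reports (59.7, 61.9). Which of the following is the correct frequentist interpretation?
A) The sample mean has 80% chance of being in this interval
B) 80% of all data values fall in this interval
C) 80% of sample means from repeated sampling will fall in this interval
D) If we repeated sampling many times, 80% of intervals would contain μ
D

A) Wrong — x̄ is observed and sits in the interval by construction.
B) Wrong — a CI is about the parameter μ, not individual data values.
C) Wrong — coverage applies to intervals containing μ, not to future x̄ values.
D) Correct — this is the frequentist long-run coverage interpretation.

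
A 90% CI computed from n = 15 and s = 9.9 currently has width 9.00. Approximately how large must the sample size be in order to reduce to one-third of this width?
n ≈ 135

CI width ∝ 1/√n
To reduce width by factor 3, need √n to grow by 3 → need 3² = 9 times as many samples.

Current: n = 15, width = 9.00
New: n = 135, width ≈ 2.82

Width reduced by factor of 9.00/2.82 = 3.19.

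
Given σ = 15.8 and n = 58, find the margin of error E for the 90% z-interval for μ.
Margin of error = 3.41

Margin of error = z* · σ/√n
= 1.645 · 15.8/√58
= 1.645 · 15.8/7.6158
= 3.41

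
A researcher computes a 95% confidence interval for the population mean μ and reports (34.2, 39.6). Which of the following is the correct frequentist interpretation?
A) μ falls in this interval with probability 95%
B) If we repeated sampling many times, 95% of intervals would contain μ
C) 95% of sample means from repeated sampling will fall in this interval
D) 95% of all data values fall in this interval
B

A) Wrong — μ is fixed; the randomness lives in the interval, not in μ.
B) Correct — this is the frequentist long-run coverage interpretation.
C) Wrong — coverage applies to intervals containing μ, not to future x̄ values.
D) Wrong — a CI is about the parameter μ, not individual data values.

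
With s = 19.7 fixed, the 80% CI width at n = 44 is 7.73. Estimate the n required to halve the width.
n ≈ 176

CI width ∝ 1/√n
To reduce width by factor 2, need √n to grow by 2 → need 2² = 4 times as many samples.

Current: n = 44, width = 7.73
New: n = 176, width ≈ 3.82

Width reduced by factor of 7.73/3.82 = 2.02.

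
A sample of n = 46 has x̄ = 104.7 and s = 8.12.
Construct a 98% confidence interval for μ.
(101.81, 107.59)

t-interval (σ unknown):
df = n - 1 = 45
t* = 2.412 for 98% confidence

Margin of error = t* · s/√n = 2.412 · 8.12/√46 = 2.89

CI: (101.81, 107.59)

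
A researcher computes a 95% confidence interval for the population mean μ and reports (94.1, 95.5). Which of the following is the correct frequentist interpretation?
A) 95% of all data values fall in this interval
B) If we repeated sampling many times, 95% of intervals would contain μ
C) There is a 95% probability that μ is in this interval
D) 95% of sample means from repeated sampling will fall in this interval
B

A) Wrong — a CI is about the parameter μ, not individual data values.
B) Correct — this is the frequentist long-run coverage interpretation.
C) Wrong — μ is fixed; the randomness lives in the interval, not in μ.
D) Wrong — coverage applies to intervals containing μ, not to future x̄ values.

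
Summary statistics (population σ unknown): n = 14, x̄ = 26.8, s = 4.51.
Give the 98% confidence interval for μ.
(23.61, 29.99)

t-interval (σ unknown):
df = n - 1 = 13
t* = 2.650 for 98% confidence

Margin of error = t* · s/√n = 2.650 · 4.51/√14 = 3.19

CI: (23.61, 29.99)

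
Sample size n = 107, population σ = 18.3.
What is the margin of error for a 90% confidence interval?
Margin of error = 2.91

Margin of error = z* · σ/√n
= 1.645 · 18.3/√107
= 1.645 · 18.3/10.3441
= 2.91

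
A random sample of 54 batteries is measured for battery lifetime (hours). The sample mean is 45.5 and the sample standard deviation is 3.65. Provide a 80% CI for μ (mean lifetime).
(44.86, 46.14)

t-interval (σ unknown):
df = n - 1 = 53
t* = 1.298 for 80% confidence

Margin of error = t* · s/√n = 1.298 · 3.65/√54 = 0.64

CI: (44.86, 46.14)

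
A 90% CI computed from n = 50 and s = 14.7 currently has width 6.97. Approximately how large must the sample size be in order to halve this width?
n ≈ 200

CI width ∝ 1/√n
To reduce width by factor 2, need √n to grow by 2 → need 2² = 4 times as many samples.

Current: n = 50, width = 6.97
New: n = 200, width ≈ 3.44

Width reduced by factor of 6.97/3.44 = 2.03.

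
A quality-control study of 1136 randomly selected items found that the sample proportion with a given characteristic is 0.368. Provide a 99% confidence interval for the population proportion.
(0.331, 0.405)

Proportion CI:
SE = √(p̂(1-p̂)/n) = √(0.368 · 0.632 / 1136) = 0.01431

z* = 2.576
Margin = z* · SE = 2.576 · 0.01431 = 0.0369

CI: 0.368 ± 0.0369 = (0.331, 0.405)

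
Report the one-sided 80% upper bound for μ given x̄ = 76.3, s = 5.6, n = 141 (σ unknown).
μ ≤ 76.70

Upper bound (one-sided):
t* = 0.844 (one-sided for 80%)
Upper bound = x̄ + t* · s/√n = 76.3 + 0.844 · 5.6/√141 = 76.70

We are 80% confident that μ ≤ 76.70.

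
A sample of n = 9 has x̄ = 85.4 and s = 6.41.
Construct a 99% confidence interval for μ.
(78.23, 92.57)

t-interval (σ unknown):
df = n - 1 = 8
t* = 3.355 for 99% confidence

Margin of error = t* · s/√n = 3.355 · 6.41/√9 = 7.17

CI: (78.23, 92.57)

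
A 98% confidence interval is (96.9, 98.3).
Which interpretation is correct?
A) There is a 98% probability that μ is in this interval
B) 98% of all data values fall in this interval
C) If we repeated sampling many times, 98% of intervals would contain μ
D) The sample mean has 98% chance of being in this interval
C

A) Wrong — μ is fixed; the randomness lives in the interval, not in μ.
B) Wrong — a CI is about the parameter μ, not individual data values.
C) Correct — this is the frequentist long-run coverage interpretation.
D) Wrong — x̄ is observed and sits in the interval by construction.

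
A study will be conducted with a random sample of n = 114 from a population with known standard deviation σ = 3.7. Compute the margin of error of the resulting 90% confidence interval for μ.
Margin of error = 0.57

Margin of error = z* · σ/√n
= 1.645 · 3.7/√114
= 1.645 · 3.7/10.6771
= 0.57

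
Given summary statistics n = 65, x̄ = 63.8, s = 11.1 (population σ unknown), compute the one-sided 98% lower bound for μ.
μ ≥ 60.91

Lower bound (one-sided):
t* = 2.096 (one-sided for 98%)
Lower bound = x̄ - t* · s/√n = 63.8 - 2.096 · 11.1/√65 = 60.91

We are 98% confident that μ ≥ 60.91.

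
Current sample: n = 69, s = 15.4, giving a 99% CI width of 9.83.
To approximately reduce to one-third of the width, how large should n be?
n ≈ 621

CI width ∝ 1/√n
To reduce width by factor 3, need √n to grow by 3 → need 3² = 9 times as many samples.

Current: n = 69, width = 9.83
New: n = 621, width ≈ 3.19

Width reduced by factor of 9.83/3.19 = 3.08.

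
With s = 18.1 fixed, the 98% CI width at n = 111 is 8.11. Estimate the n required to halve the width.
n ≈ 444

CI width ∝ 1/√n
To reduce width by factor 2, need √n to grow by 2 → need 2² = 4 times as many samples.

Current: n = 111, width = 8.11
New: n = 444, width ≈ 4.01

Width reduced by factor of 8.11/4.01 = 2.02.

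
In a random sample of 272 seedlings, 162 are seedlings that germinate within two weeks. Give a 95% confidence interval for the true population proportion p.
(0.537, 0.654)

Proportion CI:
p̂ = 162/272 = 0.59559
SE = √(p̂(1-p̂)/n) = √(0.59559 · 0.40441 / 272) = 0.02976

z* = 1.960
Margin = z* · SE = 1.960 · 0.02976 = 0.0583

CI: 0.59559 ± 0.0583 = (0.537, 0.654)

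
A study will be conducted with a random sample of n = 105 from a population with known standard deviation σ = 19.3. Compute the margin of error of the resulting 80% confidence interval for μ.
Margin of error = 2.41

Margin of error = z* · σ/√n
= 1.282 · 19.3/√105
= 1.282 · 19.3/10.2470
= 2.41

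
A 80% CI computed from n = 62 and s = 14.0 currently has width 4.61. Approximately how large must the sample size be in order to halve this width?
n ≈ 248

CI width ∝ 1/√n
To reduce width by factor 2, need √n to grow by 2 → need 2² = 4 times as many samples.

Current: n = 62, width = 4.61
New: n = 248, width ≈ 2.28

Width reduced by factor of 4.61/2.28 = 2.02.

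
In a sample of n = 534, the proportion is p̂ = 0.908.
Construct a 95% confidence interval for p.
(0.883, 0.933)

Proportion CI:
SE = √(p̂(1-p̂)/n) = √(0.908 · 0.092 / 534) = 0.01251

z* = 1.960
Margin = z* · SE = 1.960 · 0.01251 = 0.0245

CI: 0.908 ± 0.0245 = (0.883, 0.933)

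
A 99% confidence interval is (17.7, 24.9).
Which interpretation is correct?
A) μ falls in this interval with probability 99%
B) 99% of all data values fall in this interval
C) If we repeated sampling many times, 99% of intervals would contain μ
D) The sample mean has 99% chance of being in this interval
C

A) Wrong — μ is fixed; the randomness lives in the interval, not in μ.
B) Wrong — a CI is about the parameter μ, not individual data values.
C) Correct — this is the frequentist long-run coverage interpretation.
D) Wrong — x̄ is observed and sits in the interval by construction.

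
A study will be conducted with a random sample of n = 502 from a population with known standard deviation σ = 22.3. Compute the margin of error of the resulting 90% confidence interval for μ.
Margin of error = 1.64

Margin of error = z* · σ/√n
= 1.645 · 22.3/√502
= 1.645 · 22.3/22.4054
= 1.64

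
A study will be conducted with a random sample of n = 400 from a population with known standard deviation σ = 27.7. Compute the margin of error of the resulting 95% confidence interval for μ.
Margin of error = 2.71

Margin of error = z* · σ/√n
= 1.960 · 27.7/√400
= 1.960 · 27.7/20.0000
= 2.71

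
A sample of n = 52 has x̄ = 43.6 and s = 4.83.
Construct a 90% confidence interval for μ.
(42.48, 44.72)

t-interval (σ unknown):
df = n - 1 = 51
t* = 1.675 for 90% confidence

Margin of error = t* · s/√n = 1.675 · 4.83/√52 = 1.12

CI: (42.48, 44.72)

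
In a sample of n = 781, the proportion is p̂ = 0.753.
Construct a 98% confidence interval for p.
(0.717, 0.789)

Proportion CI:
SE = √(p̂(1-p̂)/n) = √(0.753 · 0.247 / 781) = 0.01543

z* = 2.326
Margin = z* · SE = 2.326 · 0.01543 = 0.0359

CI: 0.753 ± 0.0359 = (0.717, 0.789)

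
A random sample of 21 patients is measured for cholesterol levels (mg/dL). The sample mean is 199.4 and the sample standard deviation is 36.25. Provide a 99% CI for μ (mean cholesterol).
(176.89, 221.91)

t-interval (σ unknown):
df = n - 1 = 20
t* = 2.845 for 99% confidence

Margin of error = t* · s/√n = 2.845 · 36.25/√21 = 22.51

CI: (176.89, 221.91)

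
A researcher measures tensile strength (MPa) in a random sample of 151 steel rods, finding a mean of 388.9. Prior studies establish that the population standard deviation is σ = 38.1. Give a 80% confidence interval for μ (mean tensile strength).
(384.93, 392.87)

z-interval (σ known):
z* = 1.282 for 80% confidence

Margin of error = z* · σ/√n = 1.282 · 38.1/√151 = 3.97

CI: (388.9 - 3.97, 388.9 + 3.97) = (384.93, 392.87)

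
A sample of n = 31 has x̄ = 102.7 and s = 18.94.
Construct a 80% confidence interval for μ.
(98.24, 107.16)

t-interval (σ unknown):
df = n - 1 = 30
t* = 1.310 for 80% confidence

Margin of error = t* · s/√n = 1.310 · 18.94/√31 = 4.46

CI: (98.24, 107.16)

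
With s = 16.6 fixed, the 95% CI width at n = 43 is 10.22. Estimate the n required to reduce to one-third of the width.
n ≈ 387

CI width ∝ 1/√n
To reduce width by factor 3, need √n to grow by 3 → need 3² = 9 times as many samples.

Current: n = 43, width = 10.22
New: n = 387, width ≈ 3.32

Width reduced by factor of 10.22/3.32 = 3.08.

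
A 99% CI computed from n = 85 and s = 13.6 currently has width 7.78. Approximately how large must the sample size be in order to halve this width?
n ≈ 340

CI width ∝ 1/√n
To reduce width by factor 2, need √n to grow by 2 → need 2² = 4 times as many samples.

Current: n = 85, width = 7.78
New: n = 340, width ≈ 3.82

Width reduced by factor of 7.78/3.82 = 2.04.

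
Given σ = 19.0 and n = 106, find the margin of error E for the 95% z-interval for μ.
Margin of error = 3.62

Margin of error = z* · σ/√n
= 1.960 · 19.0/√106
= 1.960 · 19.0/10.2956
= 3.62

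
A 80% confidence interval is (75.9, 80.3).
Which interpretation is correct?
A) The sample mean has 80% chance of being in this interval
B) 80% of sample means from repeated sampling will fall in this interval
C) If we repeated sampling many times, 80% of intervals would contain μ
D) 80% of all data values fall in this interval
C

A) Wrong — x̄ is observed and sits in the interval by construction.
B) Wrong — coverage applies to intervals containing μ, not to future x̄ values.
C) Correct — this is the frequentist long-run coverage interpretation.
D) Wrong — a CI is about the parameter μ, not individual data values.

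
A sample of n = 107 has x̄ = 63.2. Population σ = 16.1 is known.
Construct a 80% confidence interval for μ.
(61.20, 65.20)

z-interval (σ known):
z* = 1.282 for 80% confidence

Margin of error = z* · σ/√n = 1.282 · 16.1/√107 = 2.00

CI: (63.2 - 2.00, 63.2 + 2.00) = (61.20, 65.20)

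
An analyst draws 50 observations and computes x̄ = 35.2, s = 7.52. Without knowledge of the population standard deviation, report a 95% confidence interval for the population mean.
(33.06, 37.34)

t-interval (σ unknown):
df = n - 1 = 49
t* = 2.010 for 95% confidence

Margin of error = t* · s/√n = 2.010 · 7.52/√50 = 2.14

CI: (33.06, 37.34)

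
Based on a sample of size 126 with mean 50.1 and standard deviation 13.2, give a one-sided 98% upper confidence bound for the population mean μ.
μ ≤ 52.54

Upper bound (one-sided):
t* = 2.075 (one-sided for 98%)
Upper bound = x̄ + t* · s/√n = 50.1 + 2.075 · 13.2/√126 = 52.54

We are 98% confident that μ ≤ 52.54.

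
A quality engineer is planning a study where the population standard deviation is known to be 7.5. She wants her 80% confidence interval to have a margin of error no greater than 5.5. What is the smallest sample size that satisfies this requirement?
n ≥ 4

For margin E ≤ 5.5:
n ≥ (z* · σ / E)²
n ≥ (1.282 · 7.5 / 5.5)²
n ≥ 3.06

Minimum n = 4 (rounding up)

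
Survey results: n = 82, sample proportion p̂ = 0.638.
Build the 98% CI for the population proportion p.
(0.515, 0.761)

Proportion CI:
SE = √(p̂(1-p̂)/n) = √(0.638 · 0.362 / 82) = 0.05307

z* = 2.326
Margin = z* · SE = 2.326 · 0.05307 = 0.1234

CI: 0.638 ± 0.1234 = (0.515, 0.761)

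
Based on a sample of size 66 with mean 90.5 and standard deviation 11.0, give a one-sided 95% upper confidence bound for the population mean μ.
μ ≤ 92.76

Upper bound (one-sided):
t* = 1.669 (one-sided for 95%)
Upper bound = x̄ + t* · s/√n = 90.5 + 1.669 · 11.0/√66 = 92.76

We are 95% confident that μ ≤ 92.76.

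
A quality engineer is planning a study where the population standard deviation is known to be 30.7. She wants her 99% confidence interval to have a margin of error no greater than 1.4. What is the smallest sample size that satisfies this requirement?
n ≥ 3191

For margin E ≤ 1.4:
n ≥ (z* · σ / E)²
n ≥ (2.576 · 30.7 / 1.4)²
n ≥ 3190.89

Minimum n = 3191 (rounding up)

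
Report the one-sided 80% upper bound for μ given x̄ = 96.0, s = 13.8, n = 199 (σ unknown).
μ ≤ 96.82

Upper bound (one-sided):
t* = 0.843 (one-sided for 80%)
Upper bound = x̄ + t* · s/√n = 96.0 + 0.843 · 13.8/√199 = 96.82

We are 80% confident that μ ≤ 96.82.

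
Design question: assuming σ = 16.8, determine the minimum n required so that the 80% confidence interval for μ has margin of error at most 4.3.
n ≥ 26

For margin E ≤ 4.3:
n ≥ (z* · σ / E)²
n ≥ (1.282 · 16.8 / 4.3)²
n ≥ 25.09

Minimum n = 26 (rounding up)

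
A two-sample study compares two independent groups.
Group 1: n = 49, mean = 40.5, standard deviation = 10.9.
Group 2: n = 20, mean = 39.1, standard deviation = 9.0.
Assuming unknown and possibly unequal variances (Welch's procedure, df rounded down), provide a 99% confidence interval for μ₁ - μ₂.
(-5.47, 8.27)

Difference: x̄₁ - x̄₂ = 1.40
SE = √(s₁²/n₁ + s₂²/n₂) = √(10.9²/49 + 9.0²/20) = 2.5445
df = 42.53 → 42 (Welch–Satterthwaite, rounded down)
t* = 2.698

CI: 1.40 ± 2.698 · 2.5445 = 1.40 ± 6.87 = (-5.47, 8.27)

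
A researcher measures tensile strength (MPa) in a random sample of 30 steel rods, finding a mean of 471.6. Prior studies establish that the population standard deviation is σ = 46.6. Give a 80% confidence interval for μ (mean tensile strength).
(460.69, 482.51)

z-interval (σ known):
z* = 1.282 for 80% confidence

Margin of error = z* · σ/√n = 1.282 · 46.6/√30 = 10.91

CI: (471.6 - 10.91, 471.6 + 10.91) = (460.69, 482.51)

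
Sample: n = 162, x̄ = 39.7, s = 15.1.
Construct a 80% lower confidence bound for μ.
μ ≥ 38.70

Lower bound (one-sided):
t* = 0.844 (one-sided for 80%)
Lower bound = x̄ - t* · s/√n = 39.7 - 0.844 · 15.1/√162 = 38.70

We are 80% confident that μ ≥ 38.70.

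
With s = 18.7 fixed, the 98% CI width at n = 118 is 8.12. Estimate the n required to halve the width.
n ≈ 472

CI width ∝ 1/√n
To reduce width by factor 2, need √n to grow by 2 → need 2² = 4 times as many samples.

Current: n = 118, width = 8.12
New: n = 472, width ≈ 4.02

Width reduced by factor of 8.12/4.02 = 2.02.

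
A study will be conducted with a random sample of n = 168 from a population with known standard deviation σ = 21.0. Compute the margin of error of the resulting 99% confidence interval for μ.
Margin of error = 4.17

Margin of error = z* · σ/√n
= 2.576 · 21.0/√168
= 2.576 · 21.0/12.9615
= 4.17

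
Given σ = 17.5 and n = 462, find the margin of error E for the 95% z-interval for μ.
Margin of error = 1.60

Margin of error = z* · σ/√n
= 1.960 · 17.5/√462
= 1.960 · 17.5/21.4942
= 1.60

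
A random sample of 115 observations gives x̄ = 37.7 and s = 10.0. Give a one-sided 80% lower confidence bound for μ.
μ ≥ 36.91

Lower bound (one-sided):
t* = 0.845 (one-sided for 80%)
Lower bound = x̄ - t* · s/√n = 37.7 - 0.845 · 10.0/√115 = 36.91

We are 80% confident that μ ≥ 36.91.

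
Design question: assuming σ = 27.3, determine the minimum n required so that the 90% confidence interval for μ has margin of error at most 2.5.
n ≥ 323

For margin E ≤ 2.5:
n ≥ (z* · σ / E)²
n ≥ (1.645 · 27.3 / 2.5)²
n ≥ 322.68

Minimum n = 323 (rounding up)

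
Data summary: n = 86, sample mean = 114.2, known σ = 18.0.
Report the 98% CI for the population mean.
(109.69, 118.71)

z-interval (σ known):
z* = 2.326 for 98% confidence

Margin of error = z* · σ/√n = 2.326 · 18.0/√86 = 4.51

CI: (114.2 - 4.51, 114.2 + 4.51) = (109.69, 118.71)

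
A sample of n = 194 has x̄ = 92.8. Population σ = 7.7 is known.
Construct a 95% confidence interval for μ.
(91.72, 93.88)

z-interval (σ known):
z* = 1.960 for 95% confidence

Margin of error = z* · σ/√n = 1.960 · 7.7/√194 = 1.08

CI: (92.8 - 1.08, 92.8 + 1.08) = (91.72, 93.88)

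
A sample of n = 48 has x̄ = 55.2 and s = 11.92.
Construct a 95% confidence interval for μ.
(51.74, 58.66)

t-interval (σ unknown):
df = n - 1 = 47
t* = 2.012 for 95% confidence

Margin of error = t* · s/√n = 2.012 · 11.92/√48 = 3.46

CI: (51.74, 58.66)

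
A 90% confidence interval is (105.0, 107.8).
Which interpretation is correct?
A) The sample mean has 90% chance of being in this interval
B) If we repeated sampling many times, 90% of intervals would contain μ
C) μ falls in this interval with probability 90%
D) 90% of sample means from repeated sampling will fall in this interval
B

A) Wrong — x̄ is observed and sits in the interval by construction.
B) Correct — this is the frequentist long-run coverage interpretation.
C) Wrong — μ is fixed; the randomness lives in the interval, not in μ.
D) Wrong — coverage applies to intervals containing μ, not to future x̄ values.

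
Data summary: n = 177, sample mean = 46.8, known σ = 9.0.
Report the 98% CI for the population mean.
(45.23, 48.37)

z-interval (σ known):
z* = 2.326 for 98% confidence

Margin of error = z* · σ/√n = 2.326 · 9.0/√177 = 1.57

CI: (46.8 - 1.57, 46.8 + 1.57) = (45.23, 48.37)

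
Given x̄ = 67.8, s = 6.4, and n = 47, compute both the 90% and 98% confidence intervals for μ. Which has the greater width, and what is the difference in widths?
98% CI is wider by 1.37

df = 46
90% CI: t* = 1.679, (66.23, 69.37), width = 2 · t* · s/√n = 3.13
98% CI: t* = 2.410, (65.55, 70.05), width = 2 · t* · s/√n = 4.50

The 98% CI is wider by 4.50 - 3.13 = 1.37.
Higher confidence requires a wider interval.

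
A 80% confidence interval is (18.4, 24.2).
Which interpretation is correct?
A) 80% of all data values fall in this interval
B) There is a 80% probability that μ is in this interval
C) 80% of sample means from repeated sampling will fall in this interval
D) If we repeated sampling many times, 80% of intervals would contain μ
D

A) Wrong — a CI is about the parameter μ, not individual data values.
B) Wrong — μ is fixed; the randomness lives in the interval, not in μ.
C) Wrong — coverage applies to intervals containing μ, not to future x̄ values.
D) Correct — this is the frequentist long-run coverage interpretation.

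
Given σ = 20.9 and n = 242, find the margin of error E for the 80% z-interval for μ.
Margin of error = 1.72

Margin of error = z* · σ/√n
= 1.282 · 20.9/√242
= 1.282 · 20.9/15.5563
= 1.72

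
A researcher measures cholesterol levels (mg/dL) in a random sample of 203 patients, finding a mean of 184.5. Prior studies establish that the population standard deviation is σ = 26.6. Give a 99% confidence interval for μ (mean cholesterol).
(179.69, 189.31)

z-interval (σ known):
z* = 2.576 for 99% confidence

Margin of error = z* · σ/√n = 2.576 · 26.6/√203 = 4.81

CI: (184.5 - 4.81, 184.5 + 4.81) = (179.69, 189.31)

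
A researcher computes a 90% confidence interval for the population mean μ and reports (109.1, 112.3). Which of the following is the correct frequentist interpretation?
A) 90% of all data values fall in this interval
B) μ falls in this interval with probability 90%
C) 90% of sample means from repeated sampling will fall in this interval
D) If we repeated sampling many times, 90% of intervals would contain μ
D

A) Wrong — a CI is about the parameter μ, not individual data values.
B) Wrong — μ is fixed; the randomness lives in the interval, not in μ.
C) Wrong — coverage applies to intervals containing μ, not to future x̄ values.
D) Correct — this is the frequentist long-run coverage interpretation.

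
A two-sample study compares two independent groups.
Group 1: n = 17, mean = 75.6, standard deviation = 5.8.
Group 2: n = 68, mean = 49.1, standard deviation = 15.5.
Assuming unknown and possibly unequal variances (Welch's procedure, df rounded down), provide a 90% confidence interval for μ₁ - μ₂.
(22.59, 30.41)

Difference: x̄₁ - x̄₂ = 26.50
SE = √(s₁²/n₁ + s₂²/n₂) = √(5.8²/17 + 15.5²/68) = 2.3477
df = 70.48 → 70 (Welch–Satterthwaite, rounded down)
t* = 1.667

CI: 26.50 ± 1.667 · 2.3477 = 26.50 ± 3.91 = (22.59, 30.41)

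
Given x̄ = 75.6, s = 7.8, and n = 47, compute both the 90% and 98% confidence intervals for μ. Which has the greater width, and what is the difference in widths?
98% CI is wider by 1.66

df = 46
90% CI: t* = 1.679, (73.69, 77.51), width = 2 · t* · s/√n = 3.82
98% CI: t* = 2.410, (72.86, 78.34), width = 2 · t* · s/√n = 5.48

The 98% CI is wider by 5.48 - 3.82 = 1.66.
Higher confidence requires a wider interval.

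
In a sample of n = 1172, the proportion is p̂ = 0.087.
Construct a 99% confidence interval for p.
(0.066, 0.108)

Proportion CI:
SE = √(p̂(1-p̂)/n) = √(0.087 · 0.913 / 1172) = 0.00823

z* = 2.576
Margin = z* · SE = 2.576 · 0.00823 = 0.0212

CI: 0.087 ± 0.0212 = (0.066, 0.108)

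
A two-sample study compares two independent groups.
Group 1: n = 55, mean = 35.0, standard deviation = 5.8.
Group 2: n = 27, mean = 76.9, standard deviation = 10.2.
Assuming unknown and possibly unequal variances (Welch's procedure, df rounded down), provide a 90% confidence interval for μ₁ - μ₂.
(-45.47, -38.33)

Difference: x̄₁ - x̄₂ = -41.90
SE = √(s₁²/n₁ + s₂²/n₂) = √(5.8²/55 + 10.2²/27) = 2.1130
df = 34.49 → 34 (Welch–Satterthwaite, rounded down)
t* = 1.691

CI: -41.90 ± 1.691 · 2.1130 = -41.90 ± 3.57 = (-45.47, -38.33)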